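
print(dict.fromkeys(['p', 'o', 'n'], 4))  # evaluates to {'p': 4, 'o': 4, 'n': 4}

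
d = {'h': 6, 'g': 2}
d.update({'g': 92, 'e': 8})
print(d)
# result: {'h': 6, 'g': 92, 'e': 8}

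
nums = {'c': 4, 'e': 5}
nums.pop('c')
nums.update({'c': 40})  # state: {'e': 5, 'c': 40}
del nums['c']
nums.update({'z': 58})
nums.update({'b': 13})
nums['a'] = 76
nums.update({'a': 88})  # {'e': 5, 'z': 58, 'b': 13, 'a': 88}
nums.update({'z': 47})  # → {'e': 5, 'z': 47, 'b': 13, 'a': 88}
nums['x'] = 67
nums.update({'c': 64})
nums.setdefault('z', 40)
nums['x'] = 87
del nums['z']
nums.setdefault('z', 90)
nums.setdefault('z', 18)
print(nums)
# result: {'e': 5, 'b': 13, 'a': 88, 'x': 87, 'c': 64, 'z': 90}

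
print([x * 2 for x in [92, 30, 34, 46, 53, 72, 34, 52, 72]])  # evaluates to [184, 60, 68, 92, 106, 144, 68, 104, 144]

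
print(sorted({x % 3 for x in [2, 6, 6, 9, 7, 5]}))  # [0, 1, 2]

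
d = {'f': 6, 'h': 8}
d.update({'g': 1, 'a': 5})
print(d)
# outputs {'f': 6, 'h': 8, 'g': 1, 'a': 5}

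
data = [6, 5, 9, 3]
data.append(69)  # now [6, 5, 9, 3, 69]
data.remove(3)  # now [6, 5, 9, 69]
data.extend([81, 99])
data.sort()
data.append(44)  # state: [5, 6, 9, 69, 81, 99, 44]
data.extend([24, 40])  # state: [5, 6, 9, 69, 81, 99, 44, 24, 40]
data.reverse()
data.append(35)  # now [40, 24, 44, 99, 81, 69, 9, 6, 5, 35]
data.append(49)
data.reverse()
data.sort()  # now [5, 6, 9, 24, 35, 40, 44, 49, 69, 81, 99]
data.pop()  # 99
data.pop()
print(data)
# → [5, 6, 9, 24, 35, 40, 44, 49, 69]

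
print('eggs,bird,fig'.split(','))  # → ['eggs', 'bird', 'fig']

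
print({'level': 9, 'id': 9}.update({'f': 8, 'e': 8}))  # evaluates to None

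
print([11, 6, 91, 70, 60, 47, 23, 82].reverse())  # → None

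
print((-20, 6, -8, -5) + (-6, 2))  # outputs (-20, 6, -8, -5, -6, 2)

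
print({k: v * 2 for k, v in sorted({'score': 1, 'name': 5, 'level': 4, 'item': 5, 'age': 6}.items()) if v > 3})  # {'age': 12, 'item': 10, 'level': 8, 'name': 10}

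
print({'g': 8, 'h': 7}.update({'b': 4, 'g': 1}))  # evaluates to None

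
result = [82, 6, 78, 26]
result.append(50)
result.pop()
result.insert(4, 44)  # [82, 6, 78, 26, 44]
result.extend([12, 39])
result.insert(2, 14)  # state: [82, 6, 14, 78, 26, 44, 12, 39]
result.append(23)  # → [82, 6, 14, 78, 26, 44, 12, 39, 23]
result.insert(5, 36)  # [82, 6, 14, 78, 26, 36, 44, 12, 39, 23]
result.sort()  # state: [6, 12, 14, 23, 26, 36, 39, 44, 78, 82]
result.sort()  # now [6, 12, 14, 23, 26, 36, 39, 44, 78, 82]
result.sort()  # [6, 12, 14, 23, 26, 36, 39, 44, 78, 82]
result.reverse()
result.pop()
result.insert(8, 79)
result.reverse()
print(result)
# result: [12, 79, 14, 23, 26, 36, 39, 44, 78, 82]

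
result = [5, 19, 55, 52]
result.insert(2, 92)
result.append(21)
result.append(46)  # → [5, 19, 92, 55, 52, 21, 46]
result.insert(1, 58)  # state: [5, 58, 19, 92, 55, 52, 21, 46]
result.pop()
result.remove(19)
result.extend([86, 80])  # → [5, 58, 92, 55, 52, 21, 86, 80]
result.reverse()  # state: [80, 86, 21, 52, 55, 92, 58, 5]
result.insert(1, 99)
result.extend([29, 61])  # [80, 99, 86, 21, 52, 55, 92, 58, 5, 29, 61]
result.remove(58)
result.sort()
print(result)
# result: [5, 21, 29, 52, 55, 61, 80, 86, 92, 99]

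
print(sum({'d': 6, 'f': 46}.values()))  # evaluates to 52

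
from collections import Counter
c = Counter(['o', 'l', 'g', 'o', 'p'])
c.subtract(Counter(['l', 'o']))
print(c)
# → Counter({'o': 1, 'g': 1, 'p': 1, 'l': 0})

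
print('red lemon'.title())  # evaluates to Red Lemon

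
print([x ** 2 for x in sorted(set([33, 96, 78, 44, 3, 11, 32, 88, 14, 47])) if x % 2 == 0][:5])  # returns [196, 1024, 1936, 6084, 7744]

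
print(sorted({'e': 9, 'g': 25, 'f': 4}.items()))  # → [('e', 9), ('f', 4), ('g', 25)]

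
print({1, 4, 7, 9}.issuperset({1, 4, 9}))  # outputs True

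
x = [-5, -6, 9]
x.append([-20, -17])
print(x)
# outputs [-5, -6, 9, [-20, -17]]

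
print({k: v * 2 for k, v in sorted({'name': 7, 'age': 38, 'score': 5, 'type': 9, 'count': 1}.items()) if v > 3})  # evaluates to {'age': 76, 'name': 14, 'score': 10, 'type': 18}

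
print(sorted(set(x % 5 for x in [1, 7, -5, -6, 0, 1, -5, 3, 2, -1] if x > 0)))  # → [1, 2, 3]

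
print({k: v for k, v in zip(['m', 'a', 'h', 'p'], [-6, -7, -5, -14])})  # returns {'m': -6, 'a': -7, 'h': -5, 'p': -14}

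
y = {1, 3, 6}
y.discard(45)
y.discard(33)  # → {1, 3, 6}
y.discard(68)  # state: {1, 3, 6}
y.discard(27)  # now {1, 3, 6}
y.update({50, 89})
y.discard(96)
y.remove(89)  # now {1, 3, 6, 50}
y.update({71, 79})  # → {1, 3, 6, 50, 71, 79}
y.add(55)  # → {1, 3, 6, 50, 55, 71, 79}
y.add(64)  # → {1, 3, 6, 50, 55, 64, 71, 79}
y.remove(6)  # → {1, 3, 50, 55, 64, 71, 79}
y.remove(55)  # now {1, 3, 50, 64, 71, 79}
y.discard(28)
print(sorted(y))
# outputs [1, 3, 50, 64, 71, 79]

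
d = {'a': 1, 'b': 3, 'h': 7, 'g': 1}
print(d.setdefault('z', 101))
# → 101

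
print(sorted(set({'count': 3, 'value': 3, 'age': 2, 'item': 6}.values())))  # [2, 3, 6]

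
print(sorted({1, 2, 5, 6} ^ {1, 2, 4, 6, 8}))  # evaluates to [4, 5, 8]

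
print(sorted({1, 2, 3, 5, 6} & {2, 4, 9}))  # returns [2]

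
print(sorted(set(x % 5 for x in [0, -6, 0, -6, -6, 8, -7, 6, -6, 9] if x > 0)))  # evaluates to [1, 3, 4]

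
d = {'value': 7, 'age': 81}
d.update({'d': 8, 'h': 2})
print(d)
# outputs {'value': 7, 'age': 81, 'd': 8, 'h': 2}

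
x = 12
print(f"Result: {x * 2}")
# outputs Result: 24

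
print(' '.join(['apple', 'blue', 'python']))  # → apple blue python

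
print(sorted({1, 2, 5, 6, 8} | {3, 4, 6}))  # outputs [1, 2, 3, 4, 5, 6, 8]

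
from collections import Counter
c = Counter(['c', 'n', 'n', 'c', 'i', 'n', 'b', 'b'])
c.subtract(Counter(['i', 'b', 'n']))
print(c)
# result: Counter({'c': 2, 'n': 2, 'b': 1, 'i': 0})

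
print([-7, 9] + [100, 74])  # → [-7, 9, 100, 74]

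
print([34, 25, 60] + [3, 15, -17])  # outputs [34, 25, 60, 3, 15, -17]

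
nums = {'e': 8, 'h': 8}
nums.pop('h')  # 8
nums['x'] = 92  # {'e': 8, 'x': 92}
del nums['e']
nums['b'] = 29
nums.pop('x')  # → 92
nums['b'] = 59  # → {'b': 59}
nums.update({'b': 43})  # {'b': 43}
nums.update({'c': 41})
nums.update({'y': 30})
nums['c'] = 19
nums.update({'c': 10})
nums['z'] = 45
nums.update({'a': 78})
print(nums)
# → {'b': 43, 'c': 10, 'y': 30, 'z': 45, 'a': 78}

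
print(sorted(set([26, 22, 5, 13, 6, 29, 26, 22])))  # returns [5, 6, 13, 22, 26, 29]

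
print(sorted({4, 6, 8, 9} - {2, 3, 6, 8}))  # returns [4, 9]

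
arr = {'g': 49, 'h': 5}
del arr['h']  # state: {'g': 49}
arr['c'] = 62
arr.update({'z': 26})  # {'g': 49, 'c': 62, 'z': 26}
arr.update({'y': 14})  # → {'g': 49, 'c': 62, 'z': 26, 'y': 14}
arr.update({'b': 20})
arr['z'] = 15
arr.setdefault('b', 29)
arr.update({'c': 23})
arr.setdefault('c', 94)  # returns 23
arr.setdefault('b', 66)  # 20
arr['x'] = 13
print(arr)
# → {'g': 49, 'c': 23, 'z': 15, 'y': 14, 'b': 20, 'x': 13}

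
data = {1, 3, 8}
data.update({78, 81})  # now {1, 3, 8, 78, 81}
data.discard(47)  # {1, 3, 8, 78, 81}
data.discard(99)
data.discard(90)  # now {1, 3, 8, 78, 81}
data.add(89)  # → {1, 3, 8, 78, 81, 89}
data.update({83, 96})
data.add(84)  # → {1, 3, 8, 78, 81, 83, 84, 89, 96}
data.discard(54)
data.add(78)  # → {1, 3, 8, 78, 81, 83, 84, 89, 96}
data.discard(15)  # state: {1, 3, 8, 78, 81, 83, 84, 89, 96}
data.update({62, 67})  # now {1, 3, 8, 62, 67, 78, 81, 83, 84, 89, 96}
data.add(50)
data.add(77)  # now {1, 3, 8, 50, 62, 67, 77, 78, 81, 83, 84, 89, 96}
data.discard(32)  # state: {1, 3, 8, 50, 62, 67, 77, 78, 81, 83, 84, 89, 96}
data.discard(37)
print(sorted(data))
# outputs [1, 3, 8, 50, 62, 67, 77, 78, 81, 83, 84, 89, 96]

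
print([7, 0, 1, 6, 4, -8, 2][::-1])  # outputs [2, -8, 4, 6, 1, 0, 7]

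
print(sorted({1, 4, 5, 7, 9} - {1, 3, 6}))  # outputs [4, 5, 7, 9]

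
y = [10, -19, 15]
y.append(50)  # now [10, -19, 15, 50]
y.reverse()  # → [50, 15, -19, 10]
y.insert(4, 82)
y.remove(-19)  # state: [50, 15, 10, 82]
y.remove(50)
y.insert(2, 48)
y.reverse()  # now [82, 48, 10, 15]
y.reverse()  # [15, 10, 48, 82]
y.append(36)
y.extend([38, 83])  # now [15, 10, 48, 82, 36, 38, 83]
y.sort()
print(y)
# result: [10, 15, 36, 38, 48, 82, 83]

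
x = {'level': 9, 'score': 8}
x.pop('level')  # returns 9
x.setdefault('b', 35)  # 35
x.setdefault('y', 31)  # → 31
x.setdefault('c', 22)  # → 22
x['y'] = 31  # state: {'score': 8, 'b': 35, 'y': 31, 'c': 22}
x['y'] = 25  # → {'score': 8, 'b': 35, 'y': 25, 'c': 22}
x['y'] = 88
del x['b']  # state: {'score': 8, 'y': 88, 'c': 22}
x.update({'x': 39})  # {'score': 8, 'y': 88, 'c': 22, 'x': 39}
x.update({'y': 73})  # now {'score': 8, 'y': 73, 'c': 22, 'x': 39}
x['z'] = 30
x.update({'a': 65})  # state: {'score': 8, 'y': 73, 'c': 22, 'x': 39, 'z': 30, 'a': 65}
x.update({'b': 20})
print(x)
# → {'score': 8, 'y': 73, 'c': 22, 'x': 39, 'z': 30, 'a': 65, 'b': 20}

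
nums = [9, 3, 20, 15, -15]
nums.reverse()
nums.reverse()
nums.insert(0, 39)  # [39, 9, 3, 20, 15, -15]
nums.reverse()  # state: [-15, 15, 20, 3, 9, 39]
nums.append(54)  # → [-15, 15, 20, 3, 9, 39, 54]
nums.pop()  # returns 54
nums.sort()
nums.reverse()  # [39, 20, 15, 9, 3, -15]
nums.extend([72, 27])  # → [39, 20, 15, 9, 3, -15, 72, 27]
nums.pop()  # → 27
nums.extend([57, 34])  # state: [39, 20, 15, 9, 3, -15, 72, 57, 34]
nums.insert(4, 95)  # [39, 20, 15, 9, 95, 3, -15, 72, 57, 34]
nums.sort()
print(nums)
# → [-15, 3, 9, 15, 20, 34, 39, 57, 72, 95]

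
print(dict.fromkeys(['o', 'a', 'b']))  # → {'o': None, 'a': None, 'b': None}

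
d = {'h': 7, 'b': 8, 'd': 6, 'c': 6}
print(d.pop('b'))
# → 8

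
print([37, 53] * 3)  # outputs [37, 53, 37, 53, 37, 53]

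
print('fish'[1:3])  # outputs is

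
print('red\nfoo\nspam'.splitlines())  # ['red', 'foo', 'spam']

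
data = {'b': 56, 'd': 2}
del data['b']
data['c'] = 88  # {'d': 2, 'c': 88}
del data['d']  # {'c': 88}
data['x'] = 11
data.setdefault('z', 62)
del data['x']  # {'c': 88, 'z': 62}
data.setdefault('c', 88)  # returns 88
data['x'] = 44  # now {'c': 88, 'z': 62, 'x': 44}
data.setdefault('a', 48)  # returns 48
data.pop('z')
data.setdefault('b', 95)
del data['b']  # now {'c': 88, 'x': 44, 'a': 48}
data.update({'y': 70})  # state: {'c': 88, 'x': 44, 'a': 48, 'y': 70}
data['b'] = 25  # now {'c': 88, 'x': 44, 'a': 48, 'y': 70, 'b': 25}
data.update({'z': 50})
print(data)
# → {'c': 88, 'x': 44, 'a': 48, 'y': 70, 'b': 25, 'z': 50}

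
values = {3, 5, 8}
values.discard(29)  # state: {3, 5, 8}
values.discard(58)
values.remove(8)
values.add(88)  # {3, 5, 88}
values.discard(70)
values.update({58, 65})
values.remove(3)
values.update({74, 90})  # {5, 58, 65, 74, 88, 90}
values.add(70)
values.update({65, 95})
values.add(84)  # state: {5, 58, 65, 70, 74, 84, 88, 90, 95}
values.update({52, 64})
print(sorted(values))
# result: [5, 52, 58, 64, 65, 70, 74, 84, 88, 90, 95]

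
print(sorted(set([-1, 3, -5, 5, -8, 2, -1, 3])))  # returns [-8, -5, -1, 2, 3, 5]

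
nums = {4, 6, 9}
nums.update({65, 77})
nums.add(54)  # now {4, 6, 9, 54, 65, 77}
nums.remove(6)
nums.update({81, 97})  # {4, 9, 54, 65, 77, 81, 97}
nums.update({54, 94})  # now {4, 9, 54, 65, 77, 81, 94, 97}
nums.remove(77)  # {4, 9, 54, 65, 81, 94, 97}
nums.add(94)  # {4, 9, 54, 65, 81, 94, 97}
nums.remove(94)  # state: {4, 9, 54, 65, 81, 97}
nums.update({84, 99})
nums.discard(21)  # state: {4, 9, 54, 65, 81, 84, 97, 99}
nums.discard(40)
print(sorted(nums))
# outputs [4, 9, 54, 65, 81, 84, 97, 99]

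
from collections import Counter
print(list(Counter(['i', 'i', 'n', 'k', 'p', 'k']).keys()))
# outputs ['i', 'n', 'k', 'p']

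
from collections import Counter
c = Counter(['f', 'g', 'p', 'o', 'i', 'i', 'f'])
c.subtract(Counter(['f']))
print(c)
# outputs Counter({'i': 2, 'f': 1, 'g': 1, 'p': 1, 'o': 1})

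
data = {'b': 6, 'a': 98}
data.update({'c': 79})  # {'b': 6, 'a': 98, 'c': 79}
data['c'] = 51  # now {'b': 6, 'a': 98, 'c': 51}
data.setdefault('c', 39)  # 51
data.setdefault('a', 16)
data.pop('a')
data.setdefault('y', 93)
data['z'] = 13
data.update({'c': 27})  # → {'b': 6, 'c': 27, 'y': 93, 'z': 13}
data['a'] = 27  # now {'b': 6, 'c': 27, 'y': 93, 'z': 13, 'a': 27}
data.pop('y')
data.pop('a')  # 27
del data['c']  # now {'b': 6, 'z': 13}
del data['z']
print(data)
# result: {'b': 6}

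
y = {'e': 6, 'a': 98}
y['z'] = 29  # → {'e': 6, 'a': 98, 'z': 29}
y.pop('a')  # 98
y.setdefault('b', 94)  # 94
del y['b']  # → {'e': 6, 'z': 29}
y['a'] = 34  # {'e': 6, 'z': 29, 'a': 34}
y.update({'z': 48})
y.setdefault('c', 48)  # 48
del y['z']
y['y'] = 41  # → {'e': 6, 'a': 34, 'c': 48, 'y': 41}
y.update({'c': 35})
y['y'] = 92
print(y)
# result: {'e': 6, 'a': 34, 'c': 35, 'y': 92}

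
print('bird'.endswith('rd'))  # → True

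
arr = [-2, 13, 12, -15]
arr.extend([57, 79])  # [-2, 13, 12, -15, 57, 79]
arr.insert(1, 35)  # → [-2, 35, 13, 12, -15, 57, 79]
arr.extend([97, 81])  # [-2, 35, 13, 12, -15, 57, 79, 97, 81]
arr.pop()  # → 81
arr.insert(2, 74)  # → [-2, 35, 74, 13, 12, -15, 57, 79, 97]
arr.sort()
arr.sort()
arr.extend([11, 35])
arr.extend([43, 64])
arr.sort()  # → [-15, -2, 11, 12, 13, 35, 35, 43, 57, 64, 74, 79, 97]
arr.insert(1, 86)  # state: [-15, 86, -2, 11, 12, 13, 35, 35, 43, 57, 64, 74, 79, 97]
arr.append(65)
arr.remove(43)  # [-15, 86, -2, 11, 12, 13, 35, 35, 57, 64, 74, 79, 97, 65]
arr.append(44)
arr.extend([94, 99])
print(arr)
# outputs [-15, 86, -2, 11, 12, 13, 35, 35, 57, 64, 74, 79, 97, 65, 44, 94, 99]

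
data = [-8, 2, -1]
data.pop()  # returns -1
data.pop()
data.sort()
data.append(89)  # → [-8, 89]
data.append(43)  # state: [-8, 89, 43]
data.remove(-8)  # [89, 43]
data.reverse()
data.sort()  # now [43, 89]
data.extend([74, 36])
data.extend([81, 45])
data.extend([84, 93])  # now [43, 89, 74, 36, 81, 45, 84, 93]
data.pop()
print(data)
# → [43, 89, 74, 36, 81, 45, 84]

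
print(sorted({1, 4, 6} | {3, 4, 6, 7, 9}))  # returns [1, 3, 4, 6, 7, 9]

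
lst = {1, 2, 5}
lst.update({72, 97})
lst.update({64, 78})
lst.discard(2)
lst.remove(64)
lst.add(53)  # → {1, 5, 53, 72, 78, 97}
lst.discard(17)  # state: {1, 5, 53, 72, 78, 97}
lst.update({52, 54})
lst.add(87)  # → {1, 5, 52, 53, 54, 72, 78, 87, 97}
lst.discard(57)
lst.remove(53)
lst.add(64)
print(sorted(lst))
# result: [1, 5, 52, 54, 64, 72, 78, 87, 97]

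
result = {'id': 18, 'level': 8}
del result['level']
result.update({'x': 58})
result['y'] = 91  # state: {'id': 18, 'x': 58, 'y': 91}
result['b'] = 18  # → {'id': 18, 'x': 58, 'y': 91, 'b': 18}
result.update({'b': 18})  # {'id': 18, 'x': 58, 'y': 91, 'b': 18}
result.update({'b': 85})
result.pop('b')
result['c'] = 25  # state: {'id': 18, 'x': 58, 'y': 91, 'c': 25}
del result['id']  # {'x': 58, 'y': 91, 'c': 25}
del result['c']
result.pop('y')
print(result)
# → {'x': 58}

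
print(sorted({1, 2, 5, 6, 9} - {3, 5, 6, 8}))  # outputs [1, 2, 9]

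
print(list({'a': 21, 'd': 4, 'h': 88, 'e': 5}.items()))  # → [('a', 21), ('d', 4), ('h', 88), ('e', 5)]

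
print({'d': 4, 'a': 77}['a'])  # 77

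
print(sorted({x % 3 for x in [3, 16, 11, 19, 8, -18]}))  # [0, 1, 2]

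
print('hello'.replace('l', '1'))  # he11o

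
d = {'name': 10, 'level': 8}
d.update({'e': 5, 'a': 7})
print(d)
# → {'name': 10, 'level': 8, 'e': 5, 'a': 7}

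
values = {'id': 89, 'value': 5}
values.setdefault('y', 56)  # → 56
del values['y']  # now {'id': 89, 'value': 5}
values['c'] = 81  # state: {'id': 89, 'value': 5, 'c': 81}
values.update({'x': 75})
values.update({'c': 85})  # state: {'id': 89, 'value': 5, 'c': 85, 'x': 75}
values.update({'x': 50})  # {'id': 89, 'value': 5, 'c': 85, 'x': 50}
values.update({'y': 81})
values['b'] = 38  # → {'id': 89, 'value': 5, 'c': 85, 'x': 50, 'y': 81, 'b': 38}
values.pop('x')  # 50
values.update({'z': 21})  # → {'id': 89, 'value': 5, 'c': 85, 'y': 81, 'b': 38, 'z': 21}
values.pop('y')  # 81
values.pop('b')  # 38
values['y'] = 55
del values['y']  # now {'id': 89, 'value': 5, 'c': 85, 'z': 21}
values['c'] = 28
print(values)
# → {'id': 89, 'value': 5, 'c': 28, 'z': 21}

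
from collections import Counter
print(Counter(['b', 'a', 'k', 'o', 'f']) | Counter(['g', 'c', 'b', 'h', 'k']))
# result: Counter({'b': 1, 'a': 1, 'k': 1, 'o': 1, 'f': 1, 'g': 1, 'c': 1, 'h': 1})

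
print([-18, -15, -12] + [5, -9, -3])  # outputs [-18, -15, -12, 5, -9, -3]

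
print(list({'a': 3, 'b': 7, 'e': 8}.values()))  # [3, 7, 8]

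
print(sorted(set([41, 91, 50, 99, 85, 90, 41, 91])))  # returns [41, 50, 85, 90, 91, 99]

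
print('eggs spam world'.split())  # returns ['eggs', 'spam', 'world']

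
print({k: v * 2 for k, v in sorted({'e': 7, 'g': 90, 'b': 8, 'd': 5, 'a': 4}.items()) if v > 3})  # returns {'a': 8, 'b': 16, 'd': 10, 'e': 14, 'g': 180}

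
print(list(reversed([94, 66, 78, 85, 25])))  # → [25, 85, 78, 66, 94]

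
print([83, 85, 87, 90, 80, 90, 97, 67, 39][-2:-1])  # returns [67]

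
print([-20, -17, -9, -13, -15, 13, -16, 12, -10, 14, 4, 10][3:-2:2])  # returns [-13, 13, 12, 14]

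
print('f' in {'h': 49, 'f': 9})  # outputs True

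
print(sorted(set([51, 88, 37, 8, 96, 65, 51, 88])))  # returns [8, 37, 51, 65, 88, 96]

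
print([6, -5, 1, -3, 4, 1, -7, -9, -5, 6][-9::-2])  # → [-5]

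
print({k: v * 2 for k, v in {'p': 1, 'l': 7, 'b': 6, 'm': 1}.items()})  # {'p': 2, 'l': 14, 'b': 12, 'm': 2}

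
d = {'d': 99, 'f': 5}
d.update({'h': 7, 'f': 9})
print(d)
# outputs {'d': 99, 'f': 9, 'h': 7}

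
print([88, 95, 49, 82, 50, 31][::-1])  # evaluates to [31, 50, 82, 49, 95, 88]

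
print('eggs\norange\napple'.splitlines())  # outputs ['eggs', 'orange', 'apple']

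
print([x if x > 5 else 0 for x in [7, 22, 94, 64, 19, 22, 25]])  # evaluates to [7, 22, 94, 64, 19, 22, 25]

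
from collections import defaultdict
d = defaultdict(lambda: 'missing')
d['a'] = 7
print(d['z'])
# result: missing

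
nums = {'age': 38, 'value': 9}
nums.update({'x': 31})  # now {'age': 38, 'value': 9, 'x': 31}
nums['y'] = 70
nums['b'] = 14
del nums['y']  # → {'age': 38, 'value': 9, 'x': 31, 'b': 14}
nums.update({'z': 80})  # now {'age': 38, 'value': 9, 'x': 31, 'b': 14, 'z': 80}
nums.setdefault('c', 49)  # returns 49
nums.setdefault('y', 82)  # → 82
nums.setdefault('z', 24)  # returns 80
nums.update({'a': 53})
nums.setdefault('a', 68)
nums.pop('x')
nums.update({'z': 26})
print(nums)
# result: {'age': 38, 'value': 9, 'b': 14, 'z': 26, 'c': 49, 'y': 82, 'a': 53}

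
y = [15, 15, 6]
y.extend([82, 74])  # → [15, 15, 6, 82, 74]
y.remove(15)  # [15, 6, 82, 74]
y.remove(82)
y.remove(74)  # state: [15, 6]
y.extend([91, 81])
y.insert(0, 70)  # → [70, 15, 6, 91, 81]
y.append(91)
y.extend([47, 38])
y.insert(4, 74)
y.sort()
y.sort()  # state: [6, 15, 38, 47, 70, 74, 81, 91, 91]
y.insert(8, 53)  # [6, 15, 38, 47, 70, 74, 81, 91, 53, 91]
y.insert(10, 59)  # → [6, 15, 38, 47, 70, 74, 81, 91, 53, 91, 59]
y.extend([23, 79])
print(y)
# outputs [6, 15, 38, 47, 70, 74, 81, 91, 53, 91, 59, 23, 79]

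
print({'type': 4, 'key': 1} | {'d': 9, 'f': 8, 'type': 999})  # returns {'type': 999, 'key': 1, 'd': 9, 'f': 8}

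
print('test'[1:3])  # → es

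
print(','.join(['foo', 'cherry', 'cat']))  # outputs foo,cherry,cat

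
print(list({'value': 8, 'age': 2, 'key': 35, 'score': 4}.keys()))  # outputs ['value', 'age', 'key', 'score']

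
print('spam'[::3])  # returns sm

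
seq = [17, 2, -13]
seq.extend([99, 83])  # [17, 2, -13, 99, 83]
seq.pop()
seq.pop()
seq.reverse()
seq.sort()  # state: [-13, 2, 17]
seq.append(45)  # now [-13, 2, 17, 45]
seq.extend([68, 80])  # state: [-13, 2, 17, 45, 68, 80]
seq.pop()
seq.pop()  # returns 68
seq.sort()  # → [-13, 2, 17, 45]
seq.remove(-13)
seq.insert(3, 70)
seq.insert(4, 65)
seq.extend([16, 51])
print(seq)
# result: [2, 17, 45, 70, 65, 16, 51]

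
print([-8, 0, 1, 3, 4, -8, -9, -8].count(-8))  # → 3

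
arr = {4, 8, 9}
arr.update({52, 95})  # {4, 8, 9, 52, 95}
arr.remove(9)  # {4, 8, 52, 95}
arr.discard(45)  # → {4, 8, 52, 95}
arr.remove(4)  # {8, 52, 95}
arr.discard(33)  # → {8, 52, 95}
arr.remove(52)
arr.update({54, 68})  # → {8, 54, 68, 95}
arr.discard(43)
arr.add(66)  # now {8, 54, 66, 68, 95}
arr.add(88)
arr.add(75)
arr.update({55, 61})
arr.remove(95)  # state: {8, 54, 55, 61, 66, 68, 75, 88}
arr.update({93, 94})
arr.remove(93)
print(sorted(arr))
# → [8, 54, 55, 61, 66, 68, 75, 88, 94]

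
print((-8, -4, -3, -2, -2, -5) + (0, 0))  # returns (-8, -4, -3, -2, -2, -5, 0, 0)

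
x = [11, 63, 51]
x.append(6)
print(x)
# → [11, 63, 51, 6]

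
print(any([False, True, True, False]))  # True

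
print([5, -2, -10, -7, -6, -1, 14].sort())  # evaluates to None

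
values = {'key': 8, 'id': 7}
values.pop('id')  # 7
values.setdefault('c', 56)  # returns 56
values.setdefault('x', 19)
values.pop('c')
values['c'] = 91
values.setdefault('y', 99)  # 99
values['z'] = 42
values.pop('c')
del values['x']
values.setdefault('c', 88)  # 88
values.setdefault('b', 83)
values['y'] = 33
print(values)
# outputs {'key': 8, 'y': 33, 'z': 42, 'c': 88, 'b': 83}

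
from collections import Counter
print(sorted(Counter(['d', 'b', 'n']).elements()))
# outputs ['b', 'd', 'n']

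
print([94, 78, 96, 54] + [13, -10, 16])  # [94, 78, 96, 54, 13, -10, 16]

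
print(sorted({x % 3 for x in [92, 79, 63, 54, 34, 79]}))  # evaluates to [0, 1, 2]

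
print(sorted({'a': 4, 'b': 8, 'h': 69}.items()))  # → [('a', 4), ('b', 8), ('h', 69)]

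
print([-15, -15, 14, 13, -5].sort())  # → None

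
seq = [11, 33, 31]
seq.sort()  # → [11, 31, 33]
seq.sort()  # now [11, 31, 33]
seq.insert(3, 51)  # [11, 31, 33, 51]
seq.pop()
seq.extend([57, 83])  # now [11, 31, 33, 57, 83]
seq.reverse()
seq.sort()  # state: [11, 31, 33, 57, 83]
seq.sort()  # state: [11, 31, 33, 57, 83]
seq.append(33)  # [11, 31, 33, 57, 83, 33]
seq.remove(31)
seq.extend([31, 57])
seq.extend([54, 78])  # [11, 33, 57, 83, 33, 31, 57, 54, 78]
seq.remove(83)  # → [11, 33, 57, 33, 31, 57, 54, 78]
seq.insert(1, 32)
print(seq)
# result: [11, 32, 33, 57, 33, 31, 57, 54, 78]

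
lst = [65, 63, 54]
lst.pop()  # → 54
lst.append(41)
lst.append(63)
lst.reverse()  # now [63, 41, 63, 65]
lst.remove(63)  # [41, 63, 65]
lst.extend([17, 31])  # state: [41, 63, 65, 17, 31]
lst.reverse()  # [31, 17, 65, 63, 41]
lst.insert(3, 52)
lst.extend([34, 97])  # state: [31, 17, 65, 52, 63, 41, 34, 97]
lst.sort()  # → [17, 31, 34, 41, 52, 63, 65, 97]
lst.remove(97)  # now [17, 31, 34, 41, 52, 63, 65]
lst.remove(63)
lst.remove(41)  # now [17, 31, 34, 52, 65]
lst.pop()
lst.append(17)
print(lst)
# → [17, 31, 34, 52, 17]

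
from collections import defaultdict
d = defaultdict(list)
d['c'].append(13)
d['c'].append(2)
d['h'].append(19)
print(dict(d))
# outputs {'c': [13, 2], 'h': [19]}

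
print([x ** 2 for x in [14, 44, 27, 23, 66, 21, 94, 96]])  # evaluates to [196, 1936, 729, 529, 4356, 441, 8836, 9216]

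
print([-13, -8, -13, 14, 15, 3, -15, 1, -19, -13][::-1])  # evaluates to [-13, -19, 1, -15, 3, 15, 14, -13, -8, -13]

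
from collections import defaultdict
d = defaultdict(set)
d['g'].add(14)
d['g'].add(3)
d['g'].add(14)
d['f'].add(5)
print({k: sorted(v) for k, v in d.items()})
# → {'g': [3, 14], 'f': [5]}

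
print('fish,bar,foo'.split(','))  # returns ['fish', 'bar', 'foo']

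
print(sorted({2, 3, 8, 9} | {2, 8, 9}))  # [2, 3, 8, 9]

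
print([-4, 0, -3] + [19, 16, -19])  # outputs [-4, 0, -3, 19, 16, -19]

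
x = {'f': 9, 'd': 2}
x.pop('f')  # 9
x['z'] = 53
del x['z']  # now {'d': 2}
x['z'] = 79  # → {'d': 2, 'z': 79}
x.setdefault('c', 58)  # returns 58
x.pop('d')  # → 2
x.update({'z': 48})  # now {'z': 48, 'c': 58}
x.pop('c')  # 58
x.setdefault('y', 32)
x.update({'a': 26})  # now {'z': 48, 'y': 32, 'a': 26}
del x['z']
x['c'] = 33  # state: {'y': 32, 'a': 26, 'c': 33}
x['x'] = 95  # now {'y': 32, 'a': 26, 'c': 33, 'x': 95}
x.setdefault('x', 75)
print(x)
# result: {'y': 32, 'a': 26, 'c': 33, 'x': 95}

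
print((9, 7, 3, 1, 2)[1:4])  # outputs (7, 3, 1)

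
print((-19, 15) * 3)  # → (-19, 15, -19, 15, -19, 15)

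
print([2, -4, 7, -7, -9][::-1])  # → [-9, -7, 7, -4, 2]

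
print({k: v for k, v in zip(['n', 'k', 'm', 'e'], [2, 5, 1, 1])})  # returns {'n': 2, 'k': 5, 'm': 1, 'e': 1}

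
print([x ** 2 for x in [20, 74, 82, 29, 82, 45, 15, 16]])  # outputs [400, 5476, 6724, 841, 6724, 2025, 225, 256]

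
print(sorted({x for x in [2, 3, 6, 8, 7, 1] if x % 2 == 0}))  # [2, 6, 8]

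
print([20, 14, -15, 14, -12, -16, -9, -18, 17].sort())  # None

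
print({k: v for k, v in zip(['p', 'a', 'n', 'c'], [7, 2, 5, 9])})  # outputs {'p': 7, 'a': 2, 'n': 5, 'c': 9}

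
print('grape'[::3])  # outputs gp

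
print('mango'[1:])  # ango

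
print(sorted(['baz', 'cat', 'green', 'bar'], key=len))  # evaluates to ['baz', 'cat', 'bar', 'green']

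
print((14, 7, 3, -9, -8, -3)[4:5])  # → (-8,)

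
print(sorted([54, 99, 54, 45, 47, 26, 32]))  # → [26, 32, 45, 47, 54, 54, 99]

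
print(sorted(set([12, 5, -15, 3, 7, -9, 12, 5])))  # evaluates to [-15, -9, 3, 5, 7, 12]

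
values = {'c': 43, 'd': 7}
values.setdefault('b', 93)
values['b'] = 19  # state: {'c': 43, 'd': 7, 'b': 19}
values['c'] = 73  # {'c': 73, 'd': 7, 'b': 19}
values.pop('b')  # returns 19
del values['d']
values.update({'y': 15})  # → {'c': 73, 'y': 15}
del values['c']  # {'y': 15}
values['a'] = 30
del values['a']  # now {'y': 15}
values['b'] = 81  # {'y': 15, 'b': 81}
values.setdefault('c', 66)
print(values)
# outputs {'y': 15, 'b': 81, 'c': 66}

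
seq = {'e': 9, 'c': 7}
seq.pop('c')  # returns 7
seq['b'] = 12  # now {'e': 9, 'b': 12}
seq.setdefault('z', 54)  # 54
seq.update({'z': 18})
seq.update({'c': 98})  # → {'e': 9, 'b': 12, 'z': 18, 'c': 98}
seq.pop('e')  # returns 9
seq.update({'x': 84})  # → {'b': 12, 'z': 18, 'c': 98, 'x': 84}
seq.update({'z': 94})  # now {'b': 12, 'z': 94, 'c': 98, 'x': 84}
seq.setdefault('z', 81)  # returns 94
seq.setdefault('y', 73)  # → 73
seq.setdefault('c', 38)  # 98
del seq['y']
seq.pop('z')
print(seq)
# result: {'b': 12, 'c': 98, 'x': 84}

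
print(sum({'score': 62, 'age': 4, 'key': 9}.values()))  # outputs 75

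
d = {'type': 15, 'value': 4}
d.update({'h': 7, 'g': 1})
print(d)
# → {'type': 15, 'value': 4, 'h': 7, 'g': 1}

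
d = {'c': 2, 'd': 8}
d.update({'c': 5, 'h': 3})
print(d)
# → {'c': 5, 'd': 8, 'h': 3}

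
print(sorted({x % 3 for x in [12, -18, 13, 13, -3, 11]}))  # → [0, 1, 2]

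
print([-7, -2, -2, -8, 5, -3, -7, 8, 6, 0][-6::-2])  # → [5, -2, -7]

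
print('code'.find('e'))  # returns 3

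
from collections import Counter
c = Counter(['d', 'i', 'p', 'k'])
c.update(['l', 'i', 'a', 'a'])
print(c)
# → Counter({'i': 2, 'a': 2, 'd': 1, 'p': 1, 'k': 1, 'l': 1})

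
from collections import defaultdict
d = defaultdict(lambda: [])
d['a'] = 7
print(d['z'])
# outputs []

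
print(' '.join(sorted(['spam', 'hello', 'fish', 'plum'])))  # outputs fish hello plum spam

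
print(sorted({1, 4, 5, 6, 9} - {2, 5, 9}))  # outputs [1, 4, 6]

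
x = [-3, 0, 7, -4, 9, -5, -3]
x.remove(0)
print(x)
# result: [-3, 7, -4, 9, -5, -3]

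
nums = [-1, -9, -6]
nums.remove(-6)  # [-1, -9]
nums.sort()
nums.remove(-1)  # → [-9]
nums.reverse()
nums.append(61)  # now [-9, 61]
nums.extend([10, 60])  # [-9, 61, 10, 60]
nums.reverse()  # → [60, 10, 61, -9]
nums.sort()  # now [-9, 10, 60, 61]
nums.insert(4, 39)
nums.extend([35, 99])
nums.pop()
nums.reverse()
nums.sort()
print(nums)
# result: [-9, 10, 35, 39, 60, 61]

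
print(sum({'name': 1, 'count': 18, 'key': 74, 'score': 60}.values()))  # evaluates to 153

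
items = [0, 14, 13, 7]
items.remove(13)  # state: [0, 14, 7]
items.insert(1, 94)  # [0, 94, 14, 7]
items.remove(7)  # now [0, 94, 14]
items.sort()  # [0, 14, 94]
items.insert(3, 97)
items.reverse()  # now [97, 94, 14, 0]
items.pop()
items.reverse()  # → [14, 94, 97]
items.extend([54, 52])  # [14, 94, 97, 54, 52]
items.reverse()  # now [52, 54, 97, 94, 14]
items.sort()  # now [14, 52, 54, 94, 97]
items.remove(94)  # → [14, 52, 54, 97]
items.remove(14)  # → [52, 54, 97]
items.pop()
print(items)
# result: [52, 54]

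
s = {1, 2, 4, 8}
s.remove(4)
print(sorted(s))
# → [1, 2, 8]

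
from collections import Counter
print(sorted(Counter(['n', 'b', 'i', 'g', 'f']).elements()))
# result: ['b', 'f', 'g', 'i', 'n']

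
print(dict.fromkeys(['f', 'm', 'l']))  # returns {'f': None, 'm': None, 'l': None}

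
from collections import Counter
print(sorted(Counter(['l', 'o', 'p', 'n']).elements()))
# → ['l', 'n', 'o', 'p']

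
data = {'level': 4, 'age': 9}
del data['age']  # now {'level': 4}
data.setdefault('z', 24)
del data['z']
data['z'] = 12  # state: {'level': 4, 'z': 12}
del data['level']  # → {'z': 12}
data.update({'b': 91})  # {'z': 12, 'b': 91}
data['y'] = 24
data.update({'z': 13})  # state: {'z': 13, 'b': 91, 'y': 24}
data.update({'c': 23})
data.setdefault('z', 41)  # 13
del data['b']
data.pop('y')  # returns 24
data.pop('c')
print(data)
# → {'z': 13}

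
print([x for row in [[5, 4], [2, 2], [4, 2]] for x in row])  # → [5, 4, 2, 2, 4, 2]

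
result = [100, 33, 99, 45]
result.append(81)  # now [100, 33, 99, 45, 81]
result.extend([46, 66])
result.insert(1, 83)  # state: [100, 83, 33, 99, 45, 81, 46, 66]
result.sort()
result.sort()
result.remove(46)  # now [33, 45, 66, 81, 83, 99, 100]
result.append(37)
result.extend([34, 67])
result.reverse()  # [67, 34, 37, 100, 99, 83, 81, 66, 45, 33]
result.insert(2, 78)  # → [67, 34, 78, 37, 100, 99, 83, 81, 66, 45, 33]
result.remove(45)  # [67, 34, 78, 37, 100, 99, 83, 81, 66, 33]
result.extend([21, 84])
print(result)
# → [67, 34, 78, 37, 100, 99, 83, 81, 66, 33, 21, 84]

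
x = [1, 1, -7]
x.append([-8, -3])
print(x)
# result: [1, 1, -7, [-8, -3]]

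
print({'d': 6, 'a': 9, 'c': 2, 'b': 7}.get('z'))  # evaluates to None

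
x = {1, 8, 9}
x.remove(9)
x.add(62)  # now {1, 8, 62}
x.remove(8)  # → {1, 62}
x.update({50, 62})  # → {1, 50, 62}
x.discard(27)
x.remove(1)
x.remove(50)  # {62}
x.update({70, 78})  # {62, 70, 78}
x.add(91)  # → {62, 70, 78, 91}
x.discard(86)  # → {62, 70, 78, 91}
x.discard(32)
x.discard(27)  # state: {62, 70, 78, 91}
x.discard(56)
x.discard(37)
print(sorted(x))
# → [62, 70, 78, 91]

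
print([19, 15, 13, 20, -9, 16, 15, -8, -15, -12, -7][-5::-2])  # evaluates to [15, -9, 13, 19]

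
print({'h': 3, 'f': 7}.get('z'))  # None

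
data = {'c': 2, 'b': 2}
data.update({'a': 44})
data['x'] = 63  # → {'c': 2, 'b': 2, 'a': 44, 'x': 63}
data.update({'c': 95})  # {'c': 95, 'b': 2, 'a': 44, 'x': 63}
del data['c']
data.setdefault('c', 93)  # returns 93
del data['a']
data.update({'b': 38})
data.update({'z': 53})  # {'b': 38, 'x': 63, 'c': 93, 'z': 53}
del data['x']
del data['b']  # {'c': 93, 'z': 53}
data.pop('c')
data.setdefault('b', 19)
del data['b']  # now {'z': 53}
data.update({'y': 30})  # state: {'z': 53, 'y': 30}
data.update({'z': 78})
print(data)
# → {'z': 78, 'y': 30}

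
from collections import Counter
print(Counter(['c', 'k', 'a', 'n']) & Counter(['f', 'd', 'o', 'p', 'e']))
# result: Counter()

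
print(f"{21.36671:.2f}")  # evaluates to 21.37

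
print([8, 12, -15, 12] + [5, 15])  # [8, 12, -15, 12, 5, 15]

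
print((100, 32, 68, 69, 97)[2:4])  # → (68, 69)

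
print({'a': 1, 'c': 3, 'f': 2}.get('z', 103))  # 103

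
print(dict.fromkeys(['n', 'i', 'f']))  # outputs {'n': None, 'i': None, 'f': None}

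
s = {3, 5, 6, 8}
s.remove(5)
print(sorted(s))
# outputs [3, 6, 8]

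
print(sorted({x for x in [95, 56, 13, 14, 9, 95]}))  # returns [9, 13, 14, 56, 95]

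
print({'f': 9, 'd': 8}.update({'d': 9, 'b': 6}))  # None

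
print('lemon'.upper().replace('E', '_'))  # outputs L_MON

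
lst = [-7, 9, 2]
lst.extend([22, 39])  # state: [-7, 9, 2, 22, 39]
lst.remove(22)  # [-7, 9, 2, 39]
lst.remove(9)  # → [-7, 2, 39]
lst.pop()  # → 39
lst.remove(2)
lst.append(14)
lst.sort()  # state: [-7, 14]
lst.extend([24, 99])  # [-7, 14, 24, 99]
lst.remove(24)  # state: [-7, 14, 99]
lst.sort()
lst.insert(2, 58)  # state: [-7, 14, 58, 99]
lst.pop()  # 99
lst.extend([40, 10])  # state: [-7, 14, 58, 40, 10]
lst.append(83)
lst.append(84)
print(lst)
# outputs [-7, 14, 58, 40, 10, 83, 84]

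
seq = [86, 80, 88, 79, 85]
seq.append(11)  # [86, 80, 88, 79, 85, 11]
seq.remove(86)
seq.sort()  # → [11, 79, 80, 85, 88]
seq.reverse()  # [88, 85, 80, 79, 11]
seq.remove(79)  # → [88, 85, 80, 11]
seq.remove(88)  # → [85, 80, 11]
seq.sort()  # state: [11, 80, 85]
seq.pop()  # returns 85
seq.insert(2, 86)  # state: [11, 80, 86]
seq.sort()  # [11, 80, 86]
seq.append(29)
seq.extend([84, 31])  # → [11, 80, 86, 29, 84, 31]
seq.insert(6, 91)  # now [11, 80, 86, 29, 84, 31, 91]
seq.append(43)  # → [11, 80, 86, 29, 84, 31, 91, 43]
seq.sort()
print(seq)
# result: [11, 29, 31, 43, 80, 84, 86, 91]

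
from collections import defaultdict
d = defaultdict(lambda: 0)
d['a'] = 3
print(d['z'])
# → 0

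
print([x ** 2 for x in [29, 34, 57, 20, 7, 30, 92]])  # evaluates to [841, 1156, 3249, 400, 49, 900, 8464]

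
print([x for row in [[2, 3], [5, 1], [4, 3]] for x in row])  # [2, 3, 5, 1, 4, 3]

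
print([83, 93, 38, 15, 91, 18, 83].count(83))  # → 2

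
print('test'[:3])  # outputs tes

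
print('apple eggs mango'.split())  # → ['apple', 'eggs', 'mango']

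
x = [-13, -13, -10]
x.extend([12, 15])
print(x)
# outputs [-13, -13, -10, 12, 15]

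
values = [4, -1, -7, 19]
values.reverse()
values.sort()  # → [-7, -1, 4, 19]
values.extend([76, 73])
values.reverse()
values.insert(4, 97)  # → [73, 76, 19, 4, 97, -1, -7]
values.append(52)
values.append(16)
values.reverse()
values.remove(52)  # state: [16, -7, -1, 97, 4, 19, 76, 73]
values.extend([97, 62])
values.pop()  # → 62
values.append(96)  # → [16, -7, -1, 97, 4, 19, 76, 73, 97, 96]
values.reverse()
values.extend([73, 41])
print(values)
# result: [96, 97, 73, 76, 19, 4, 97, -1, -7, 16, 73, 41]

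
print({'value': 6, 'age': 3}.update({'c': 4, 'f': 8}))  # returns None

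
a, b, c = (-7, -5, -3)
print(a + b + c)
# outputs -15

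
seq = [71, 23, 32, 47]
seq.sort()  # [23, 32, 47, 71]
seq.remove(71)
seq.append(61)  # [23, 32, 47, 61]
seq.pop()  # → 61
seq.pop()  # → 47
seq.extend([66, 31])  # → [23, 32, 66, 31]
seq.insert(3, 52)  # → [23, 32, 66, 52, 31]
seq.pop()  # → 31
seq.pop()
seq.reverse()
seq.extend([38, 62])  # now [66, 32, 23, 38, 62]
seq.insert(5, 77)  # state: [66, 32, 23, 38, 62, 77]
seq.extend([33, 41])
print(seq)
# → [66, 32, 23, 38, 62, 77, 33, 41]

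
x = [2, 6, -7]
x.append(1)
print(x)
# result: [2, 6, -7, 1]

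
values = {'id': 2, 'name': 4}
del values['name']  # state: {'id': 2}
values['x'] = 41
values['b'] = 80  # {'id': 2, 'x': 41, 'b': 80}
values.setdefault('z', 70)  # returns 70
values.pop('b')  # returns 80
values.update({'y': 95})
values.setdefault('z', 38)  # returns 70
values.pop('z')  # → 70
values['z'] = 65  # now {'id': 2, 'x': 41, 'y': 95, 'z': 65}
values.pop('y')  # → 95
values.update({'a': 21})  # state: {'id': 2, 'x': 41, 'z': 65, 'a': 21}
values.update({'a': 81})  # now {'id': 2, 'x': 41, 'z': 65, 'a': 81}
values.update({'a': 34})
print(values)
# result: {'id': 2, 'x': 41, 'z': 65, 'a': 34}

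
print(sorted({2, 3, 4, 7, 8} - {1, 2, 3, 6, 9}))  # [4, 7, 8]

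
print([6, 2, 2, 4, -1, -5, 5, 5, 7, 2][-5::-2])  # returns [-5, 4, 2]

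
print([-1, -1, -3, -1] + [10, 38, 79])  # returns [-1, -1, -3, -1, 10, 38, 79]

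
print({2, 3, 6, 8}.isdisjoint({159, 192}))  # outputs True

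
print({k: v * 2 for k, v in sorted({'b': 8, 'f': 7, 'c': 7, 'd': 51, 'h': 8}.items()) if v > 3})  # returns {'b': 16, 'c': 14, 'd': 102, 'f': 14, 'h': 16}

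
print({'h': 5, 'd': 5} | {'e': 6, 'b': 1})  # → {'h': 5, 'd': 5, 'e': 6, 'b': 1}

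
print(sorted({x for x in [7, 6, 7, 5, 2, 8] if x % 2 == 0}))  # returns [2, 6, 8]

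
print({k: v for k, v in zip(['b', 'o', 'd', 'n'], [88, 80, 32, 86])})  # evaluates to {'b': 88, 'o': 80, 'd': 32, 'n': 86}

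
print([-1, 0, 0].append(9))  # None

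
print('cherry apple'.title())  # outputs Cherry Apple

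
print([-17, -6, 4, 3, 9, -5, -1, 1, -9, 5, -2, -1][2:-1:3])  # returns [4, -5, -9]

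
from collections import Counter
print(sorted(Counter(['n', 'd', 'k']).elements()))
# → ['d', 'k', 'n']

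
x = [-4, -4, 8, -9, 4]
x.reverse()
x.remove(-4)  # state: [4, -9, 8, -4]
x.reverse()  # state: [-4, 8, -9, 4]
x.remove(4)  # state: [-4, 8, -9]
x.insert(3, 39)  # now [-4, 8, -9, 39]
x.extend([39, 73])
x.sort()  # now [-9, -4, 8, 39, 39, 73]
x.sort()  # [-9, -4, 8, 39, 39, 73]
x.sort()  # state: [-9, -4, 8, 39, 39, 73]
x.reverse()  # [73, 39, 39, 8, -4, -9]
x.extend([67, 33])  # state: [73, 39, 39, 8, -4, -9, 67, 33]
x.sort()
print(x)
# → [-9, -4, 8, 33, 39, 39, 67, 73]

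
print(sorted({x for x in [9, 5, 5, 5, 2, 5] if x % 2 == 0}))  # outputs [2]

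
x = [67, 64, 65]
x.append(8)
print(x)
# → [67, 64, 65, 8]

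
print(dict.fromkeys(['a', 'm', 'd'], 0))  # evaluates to {'a': 0, 'm': 0, 'd': 0}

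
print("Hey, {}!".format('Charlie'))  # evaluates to Hey, Charlie!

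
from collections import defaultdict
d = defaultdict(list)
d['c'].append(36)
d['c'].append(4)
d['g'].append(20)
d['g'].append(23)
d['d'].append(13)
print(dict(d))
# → {'c': [36, 4], 'g': [20, 23], 'd': [13]}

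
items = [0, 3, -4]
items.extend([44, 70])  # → [0, 3, -4, 44, 70]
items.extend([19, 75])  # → [0, 3, -4, 44, 70, 19, 75]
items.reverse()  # [75, 19, 70, 44, -4, 3, 0]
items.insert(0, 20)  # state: [20, 75, 19, 70, 44, -4, 3, 0]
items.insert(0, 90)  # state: [90, 20, 75, 19, 70, 44, -4, 3, 0]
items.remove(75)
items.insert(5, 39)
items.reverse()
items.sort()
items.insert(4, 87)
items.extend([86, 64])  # [-4, 0, 3, 19, 87, 20, 39, 44, 70, 90, 86, 64]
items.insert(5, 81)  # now [-4, 0, 3, 19, 87, 81, 20, 39, 44, 70, 90, 86, 64]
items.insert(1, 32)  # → [-4, 32, 0, 3, 19, 87, 81, 20, 39, 44, 70, 90, 86, 64]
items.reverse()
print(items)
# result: [64, 86, 90, 70, 44, 39, 20, 81, 87, 19, 3, 0, 32, -4]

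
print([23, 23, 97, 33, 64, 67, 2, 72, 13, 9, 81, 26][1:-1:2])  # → [23, 33, 67, 72, 9]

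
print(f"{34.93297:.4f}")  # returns 34.9330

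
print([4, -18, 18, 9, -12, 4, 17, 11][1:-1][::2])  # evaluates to [-18, 9, 4]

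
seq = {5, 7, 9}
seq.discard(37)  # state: {5, 7, 9}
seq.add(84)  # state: {5, 7, 9, 84}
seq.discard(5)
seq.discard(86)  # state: {7, 9, 84}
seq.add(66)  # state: {7, 9, 66, 84}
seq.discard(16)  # {7, 9, 66, 84}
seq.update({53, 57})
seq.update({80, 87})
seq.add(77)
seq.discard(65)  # {7, 9, 53, 57, 66, 77, 80, 84, 87}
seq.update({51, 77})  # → {7, 9, 51, 53, 57, 66, 77, 80, 84, 87}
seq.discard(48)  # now {7, 9, 51, 53, 57, 66, 77, 80, 84, 87}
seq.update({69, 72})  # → {7, 9, 51, 53, 57, 66, 69, 72, 77, 80, 84, 87}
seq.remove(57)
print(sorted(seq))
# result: [7, 9, 51, 53, 66, 69, 72, 77, 80, 84, 87]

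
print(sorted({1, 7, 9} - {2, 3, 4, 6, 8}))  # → [1, 7, 9]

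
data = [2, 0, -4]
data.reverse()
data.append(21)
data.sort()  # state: [-4, 0, 2, 21]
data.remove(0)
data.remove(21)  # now [-4, 2]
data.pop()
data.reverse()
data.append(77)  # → [-4, 77]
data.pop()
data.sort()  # [-4]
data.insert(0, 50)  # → [50, -4]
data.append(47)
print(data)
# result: [50, -4, 47]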